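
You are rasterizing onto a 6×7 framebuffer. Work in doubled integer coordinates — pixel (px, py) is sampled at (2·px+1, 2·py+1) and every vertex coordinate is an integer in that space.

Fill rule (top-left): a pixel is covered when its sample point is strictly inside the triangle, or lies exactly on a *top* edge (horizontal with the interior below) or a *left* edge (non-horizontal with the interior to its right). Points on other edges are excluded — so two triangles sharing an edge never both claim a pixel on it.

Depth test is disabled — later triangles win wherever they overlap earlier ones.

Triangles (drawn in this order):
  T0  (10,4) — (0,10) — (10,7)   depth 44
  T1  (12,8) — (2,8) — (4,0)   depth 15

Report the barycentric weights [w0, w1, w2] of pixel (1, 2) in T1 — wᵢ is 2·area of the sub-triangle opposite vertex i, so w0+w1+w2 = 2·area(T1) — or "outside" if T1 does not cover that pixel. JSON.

T0:
  2·area = 30  (B↔C swapped to make it positive)
  edge (10, 4)→(10, 7): d=(0,3) right/bottom  bias=-1
  edge (10, 7)→(0, 10): d=(-10,3) right/bottom  bias=-1
  edge (0, 10)→(10, 4): d=(10,-6) top-left  bias=+0
    (4,2)@(9, 5): e=[3,23,4] → #
    (5,2)@(11, 5): e=[-3,17,16] → ·
    (2,3)@(5, 7): e=[15,15,0] → #  [on edge]
    (3,3)@(7, 7): e=[9,9,12] → #
    (5,3)@(11, 7): e=[-3,-3,36] → ·
    (1,4)@(3, 9): e=[21,1,8] → #
    (2,4)@(5, 9): e=[15,-5,20] → ·
    (3,4)@(7, 9): e=[9,-11,32] → ·
    (4,4)@(9, 9): e=[3,-17,44] → ·
    (1,5)@(3, 11): e=[21,-19,28] → ·
  covered (5 px):
    · · · · · ·
    · · · · · ·
    · · · · # ·
    · · # # # ·
    · # · · · ·
    · · · · · ·
    · · · · · ·
T1:
  2·area = 80
  edge (12, 8)→(2, 8): d=(-10,0) right/bottom  bias=-1
  edge (2, 8)→(4, 0): d=(2,-8) top-left  bias=+0
  edge (4, 0)→(12, 8): d=(8,8) right/bottom  bias=-1
    (2,0)@(5, 1): e=[70,10,0] → ·  [on edge]
    (2,1)@(5, 3): e=[50,14,16] → #
    (3,1)@(7, 3): e=[50,30,0] → ·  [on edge]
    (1,2)@(3, 5): e=[30,2,48] → #
    (3,2)@(7, 5): e=[30,34,16] → #
    (4,2)@(9, 5): e=[30,50,0] → ·  [on edge]
    (1,3)@(3, 7): e=[10,6,64] → #
    (4,3)@(9, 7): e=[10,54,16] → #
    (5,3)@(11, 7): e=[10,70,0] → ·  [on edge]
    (1,4)@(3, 9): e=[-10,10,80] → ·
    (2,4)@(5, 9): e=[-10,26,64] → ·
    (3,4)@(7, 9): e=[-10,42,48] → ·
  covered (8 px):
    · · · · · ·
    · · # · · ·
    · # # # · ·
    · # # # # ·
    · · · · · ·
    · · · · · ·
    · · · · · ·

Final: [2,48,30]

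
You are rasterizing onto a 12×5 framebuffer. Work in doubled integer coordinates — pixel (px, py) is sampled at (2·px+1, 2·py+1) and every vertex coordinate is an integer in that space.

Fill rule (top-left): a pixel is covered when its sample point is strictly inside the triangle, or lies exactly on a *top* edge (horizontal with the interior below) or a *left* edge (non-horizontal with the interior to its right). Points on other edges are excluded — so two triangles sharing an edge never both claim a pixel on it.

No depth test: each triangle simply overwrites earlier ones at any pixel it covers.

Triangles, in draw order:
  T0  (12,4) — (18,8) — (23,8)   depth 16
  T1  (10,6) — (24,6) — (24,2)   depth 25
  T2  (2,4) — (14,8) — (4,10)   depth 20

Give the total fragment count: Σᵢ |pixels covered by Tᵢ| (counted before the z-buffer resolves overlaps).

T0:
  2·area = 20  (B↔C swapped to make it positive)
  edge (12, 4)→(23, 8): d=(11,4) right/bottom  bias=-1
  edge (23, 8)→(18, 8): d=(-5,0) right/bottom  bias=-1
  edge (18, 8)→(12, 4): d=(-6,-4) top-left  bias=+0
    (8,3)@(17, 7): e=[13,5,2] → █
    (9,3)@(19, 7): e=[5,5,10] → █
    (10,3)@(21, 7): e=[-3,5,18] → ·
    (8,4)@(17, 9): e=[35,-5,-10] → ·
    (9,4)@(19, 9): e=[27,-5,-2] → ·
  covered (2 px):
    · · · · · · · · · · · ·
    · · · · · · · · · · · ·
    · · · · · · · · · · · ·
    · · · · · · · · █ █ · ·
    · · · · · · · · · · · ·
T1:
  2·area = 56  (B↔C swapped to make it positive)
  edge (10, 6)→(24, 2): d=(14,-4) top-left  bias=+0
  edge (24, 2)→(24, 6): d=(0,4) right/bottom  bias=-1
  edge (24, 6)→(10, 6): d=(-14,0) right/bottom  bias=-1
    (10,1)@(21, 3): e=[2,12,42] → █
    (11,1)@(23, 3): e=[10,4,42] → █
    (7,2)@(15, 5): e=[6,36,14] → █
    (8,2)@(17, 5): e=[14,28,14] → █
    (9,2)@(19, 5): e=[22,20,14] → █
    (7,3)@(15, 7): e=[34,36,-14] → ·
    (8,3)@(17, 7): e=[42,28,-14] → ·
    (9,3)@(19, 7): e=[50,20,-14] → ·
    (10,3)@(21, 7): e=[58,12,-14] → ·
    (11,3)@(23, 7): e=[66,4,-14] → ·
  covered (7 px):
    · · · · · · · · · · · ·
    · · · · · · · · · · █ █
    · · · · · · · █ █ █ █ █
    · · · · · · · · · · · ·
    · · · · · · · · · · · ·
T2:
  2·area = 64
  edge (2, 4)→(14, 8): d=(12,4) right/bottom  bias=-1
  edge (14, 8)→(4, 10): d=(-10,2) right/bottom  bias=-1
  edge (4, 10)→(2, 4): d=(-2,-6) top-left  bias=+0
    (0,0)@(1, 1): e=[-32,96,0] → ·  [on edge]
    (1,2)@(3, 5): e=[8,52,4] → █
    (2,2)@(5, 5): e=[0,48,16] → ·  [on edge]
    (1,3)@(3, 7): e=[32,32,0] → █  [on edge]
    (2,3)@(5, 7): e=[24,28,12] → █
    (3,3)@(7, 7): e=[16,24,24] → █
    (4,3)@(9, 7): e=[8,20,36] → █
    (5,3)@(11, 7): e=[0,16,48] → ·  [on edge]
    (9,3)@(19, 7): e=[-32,0,96] → ·  [on edge]
    (1,4)@(3, 9): e=[56,12,-4] → ·
    (2,4)@(5, 9): e=[48,8,8] → █
    (4,4)@(9, 9): e=[32,0,32] → ·  [on edge]
    (8,4)@(17, 9): e=[0,-16,80] → ·  [on edge]
  covered (7 px):
    · · · · · · · · · · · ·
    · · · · · · · · · · · ·
    · █ · · · · · · · · · ·
    · █ █ █ █ · · · · · · ·
    · · █ █ · · · · · · · ·

Final: 16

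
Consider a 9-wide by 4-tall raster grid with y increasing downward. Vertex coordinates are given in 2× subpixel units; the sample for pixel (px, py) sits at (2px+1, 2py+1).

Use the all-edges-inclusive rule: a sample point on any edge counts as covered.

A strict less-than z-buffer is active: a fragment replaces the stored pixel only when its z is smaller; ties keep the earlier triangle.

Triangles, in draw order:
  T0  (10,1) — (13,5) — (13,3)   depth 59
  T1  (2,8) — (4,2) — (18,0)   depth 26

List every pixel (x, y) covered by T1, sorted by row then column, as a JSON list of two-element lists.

T0:
  2·area = 6  (B↔C swapped to make it positive)
  edge (10, 1)→(13, 3): d=(3,2) inclusive
  edge (13, 3)→(13, 5): d=(0,2) inclusive
  edge (13, 5)→(10, 1): d=(-3,-4) inclusive
    (6,0)@(13, 1): e=[-6,0,12] → ·  [on edge]
    (6,1)@(13, 3): e=[0,0,6] → █  [on edge]
    (7,1)@(15, 3): e=[-4,-4,14] → ·
    (6,2)@(13, 5): e=[6,0,0] → █  [on edge]
    (7,2)@(15, 5): e=[2,-4,8] → ·
    (6,3)@(13, 7): e=[12,0,-6] → ·  [on edge]
  covered (2 px):
    · · · · · · · · ·
    · · · · · · █ · ·
    · · · · · · █ · ·
    · · · · · · · · ·
T1:
  2·area = 80
  edge (2, 8)→(4, 2): d=(2,-6) inclusive
  edge (4, 2)→(18, 0): d=(14,-2) inclusive
  edge (18, 0)→(2, 8): d=(-16,8) inclusive
    (5,0)@(11, 1): e=[40,0,40] → █  [on edge]
    (6,0)@(13, 1): e=[52,4,24] → █
    (7,0)@(15, 1): e=[64,8,8] → █
    (8,0)@(17, 1): e=[76,12,-8] → ·
    (2,1)@(5, 3): e=[8,16,56] → █
    (3,1)@(7, 3): e=[20,20,40] → █
    (4,1)@(9, 3): e=[32,24,24] → █
    (6,1)@(13, 3): e=[56,32,-8] → ·
    (7,1)@(15, 3): e=[68,36,-24] → ·
    (1,2)@(3, 5): e=[0,40,40] → █  [on edge]
    (4,2)@(9, 5): e=[36,52,-8] → ·
    (5,2)@(11, 5): e=[48,56,-24] → ·
  covered (11 px):
    · · · · · █ █ █ ·
    · · █ █ █ █ · · ·
    · █ █ █ · · · · ·
    · █ · · · · · · ·

Answer: [[5,0],[6,0],[7,0],[2,1],[3,1],[4,1],[5,1],[1,2],[2,2],[3,2],[1,3]]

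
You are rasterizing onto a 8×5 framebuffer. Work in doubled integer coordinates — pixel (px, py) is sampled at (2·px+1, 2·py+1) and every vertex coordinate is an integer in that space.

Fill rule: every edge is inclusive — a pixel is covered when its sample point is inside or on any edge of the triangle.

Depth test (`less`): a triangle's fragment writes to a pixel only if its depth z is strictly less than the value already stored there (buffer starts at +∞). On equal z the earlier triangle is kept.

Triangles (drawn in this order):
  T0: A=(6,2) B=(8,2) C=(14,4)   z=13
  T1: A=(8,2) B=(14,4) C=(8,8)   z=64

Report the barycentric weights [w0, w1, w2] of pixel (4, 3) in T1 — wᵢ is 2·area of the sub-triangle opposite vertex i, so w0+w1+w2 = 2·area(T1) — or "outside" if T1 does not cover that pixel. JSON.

T0:
  2·area = 4
  edge (6, 2)→(8, 2): d=(2,0) inclusive
  edge (8, 2)→(14, 4): d=(6,2) inclusive
  edge (14, 4)→(6, 2): d=(-8,-2) inclusive
    (2,0)@(5, 1): e=[-2,0,6] → .  [on edge]
    (5,1)@(11, 3): e=[2,0,2] → X  [on edge]
    (6,1)@(13, 3): e=[2,-4,6] → .
    (5,2)@(11, 5): e=[6,12,-14] → .
  covered (1 px):
    . . . . . . . .
    . . . . . X . .
    . . . . . . . .
    . . . . . . . .
    . . . . . . . .
T1:
  2·area = 36
  edge (8, 2)→(14, 4): d=(6,2) inclusive
  edge (14, 4)→(8, 8): d=(-6,4) inclusive
  edge (8, 8)→(8, 2): d=(0,-6) inclusive
    (2,0)@(5, 1): e=[0,54,-18] → .  [on edge]
    (4,1)@(9, 3): e=[4,26,6] → X
    (5,1)@(11, 3): e=[0,18,18] → X  [on edge]
    (6,1)@(13, 3): e=[-4,10,30] → .
    (4,2)@(9, 5): e=[16,14,6] → X
    (6,2)@(13, 5): e=[8,-2,30] → .
    (4,3)@(9, 7): e=[28,2,6] → X
    (5,3)@(11, 7): e=[24,-6,18] → .
    (4,4)@(9, 9): e=[40,-10,6] → .
  covered (5 px):
    . . . . . . . .
    . . . . X X . .
    . . . . X X . .
    . . . . X . . .
    . . . . . . . .

Result: [2,6,28]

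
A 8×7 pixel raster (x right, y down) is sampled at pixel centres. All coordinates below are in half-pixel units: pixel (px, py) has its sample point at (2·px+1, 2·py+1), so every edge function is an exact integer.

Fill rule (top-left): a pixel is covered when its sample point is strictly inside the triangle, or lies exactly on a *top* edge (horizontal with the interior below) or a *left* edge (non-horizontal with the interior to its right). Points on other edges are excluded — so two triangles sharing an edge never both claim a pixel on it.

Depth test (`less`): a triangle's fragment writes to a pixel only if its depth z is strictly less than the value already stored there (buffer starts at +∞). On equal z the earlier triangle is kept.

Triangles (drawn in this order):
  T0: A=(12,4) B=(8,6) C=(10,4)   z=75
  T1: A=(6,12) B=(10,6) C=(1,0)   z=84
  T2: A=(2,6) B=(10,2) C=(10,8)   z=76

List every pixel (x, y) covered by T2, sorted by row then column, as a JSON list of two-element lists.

T0:
  2·area = 4
  edge (12, 4)→(8, 6): d=(-4,2) right/bottom  bias=-1
  edge (8, 6)→(10, 4): d=(2,-2) top-left  bias=+0
  edge (10, 4)→(12, 4): d=(2,0) top-left  bias=+0
    (6,0)@(13, 1): e=[10,0,-6] → .  [on edge]
    (5,1)@(11, 3): e=[6,0,-2] → .  [on edge]
    (4,2)@(9, 5): e=[2,0,2] → X  [on edge]
    (5,2)@(11, 5): e=[-2,4,2] → .
    (3,3)@(7, 7): e=[-2,0,6] → .  [on edge]
    (4,3)@(9, 7): e=[-6,4,6] → .
    (2,4)@(5, 9): e=[-6,0,10] → .  [on edge]
    (1,5)@(3, 11): e=[-10,0,14] → .  [on edge]
    (0,6)@(1, 13): e=[-14,0,18] → .  [on edge]
  covered (1 px):
    . . . . . . . .
    . . . . . . . .
    . . . . X . . .
    . . . . . . . .
    . . . . . . . .
    . . . . . . . .
    . . . . . . . .
T1:
  2·area = 78  (B↔C swapped to make it positive)
  edge (6, 12)→(1, 0): d=(-5,-12) top-left  bias=+0
  edge (1, 0)→(10, 6): d=(9,6) right/bottom  bias=-1
  edge (10, 6)→(6, 12): d=(-4,6) right/bottom  bias=-1
    (1,1)@(3, 3): e=[9,15,54] → X
    (2,1)@(5, 3): e=[33,3,42] → X
    (3,1)@(7, 3): e=[57,-9,30] → .
    (1,2)@(3, 5): e=[-1,33,46] → .
    (2,2)@(5, 5): e=[23,21,34] → X
    (3,2)@(7, 5): e=[47,9,22] → X
    (4,2)@(9, 5): e=[71,-3,10] → .
    (2,3)@(5, 7): e=[13,39,26] → X
    (4,3)@(9, 7): e=[61,15,2] → X
    (5,3)@(11, 7): e=[85,3,-10] → .
    (2,4)@(5, 9): e=[3,57,18] → X
    (4,4)@(9, 9): e=[51,33,-6] → .
  covered (9 px):
    . . . . . . . .
    . X X . . . . .
    . . X X . . . .
    . . X X X . . .
    . . X X . . . .
    . . . . . . . .
    . . . . . . . .
T2:
  2·area = 48
  edge (2, 6)→(10, 2): d=(8,-4) top-left  bias=+0
  edge (10, 2)→(10, 8): d=(0,6) right/bottom  bias=-1
  edge (10, 8)→(2, 6): d=(-8,-2) top-left  bias=+0
    (4,1)@(9, 3): e=[4,6,38] → X
    (5,1)@(11, 3): e=[12,-6,42] → .
    (2,2)@(5, 5): e=[4,30,14] → X
    (3,2)@(7, 5): e=[12,18,18] → X
    (5,2)@(11, 5): e=[28,-6,26] → .
    (2,3)@(5, 7): e=[20,30,-2] → .
    (3,3)@(7, 7): e=[28,18,2] → X
    (5,3)@(11, 7): e=[44,-6,10] → .
    (3,4)@(7, 9): e=[44,18,-14] → .
    (4,4)@(9, 9): e=[52,6,-10] → .
  covered (6 px):
    . . . . . . . .
    . . . . X . . .
    . . X X X . . .
    . . . X X . . .
    . . . . . . . .
    . . . . . . . .
    . . . . . . . .

Answer: [[4,1],[2,2],[3,2],[4,2],[3,3],[4,3]]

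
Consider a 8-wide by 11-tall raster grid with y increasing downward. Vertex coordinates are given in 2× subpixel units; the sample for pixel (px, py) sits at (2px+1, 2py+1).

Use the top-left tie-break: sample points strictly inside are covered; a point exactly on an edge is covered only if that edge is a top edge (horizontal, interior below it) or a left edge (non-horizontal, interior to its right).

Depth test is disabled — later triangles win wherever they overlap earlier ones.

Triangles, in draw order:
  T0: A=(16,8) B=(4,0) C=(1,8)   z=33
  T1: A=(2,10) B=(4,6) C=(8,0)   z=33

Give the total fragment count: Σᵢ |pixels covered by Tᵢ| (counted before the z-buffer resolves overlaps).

T0:
  2·area = 120  (B↔C swapped to make it positive)
  edge (16, 8)→(1, 8): d=(-15,0) right/bottom  bias=-1
  edge (1, 8)→(4, 0): d=(3,-8) top-left  bias=+0
  edge (4, 0)→(16, 8): d=(12,8) right/bottom  bias=-1
    (2,0)@(5, 1): e=[105,11,4] → #
    (3,0)@(7, 1): e=[105,27,-12] → ·
    (1,1)@(3, 3): e=[75,1,44] → #
    (3,1)@(7, 3): e=[75,33,12] → #
    (4,1)@(9, 3): e=[75,49,-4] → ·
    (1,2)@(3, 5): e=[45,7,68] → #
    (4,2)@(9, 5): e=[45,55,20] → #
    (5,2)@(11, 5): e=[45,71,4] → #
    (6,2)@(13, 5): e=[45,87,-12] → ·
    (1,3)@(3, 7): e=[15,13,92] → #
    (6,3)@(13, 7): e=[15,93,12] → #
    (7,3)@(15, 7): e=[15,109,-4] → ·
  covered (15 px):
    · · # · · · · ·
    · # # # · · · ·
    · # # # # # · ·
    · # # # # # # ·
    · · · · · · · ·
    · · · · · · · ·
    · · · · · · · ·
    · · · · · · · ·
    · · · · · · · ·
    · · · · · · · ·
    · · · · · · · ·
T1:
  2·area = 4
  edge (2, 10)→(4, 6): d=(2,-4) top-left  bias=+0
  edge (4, 6)→(8, 0): d=(4,-6) top-left  bias=+0
  edge (8, 0)→(2, 10): d=(-6,10) right/bottom  bias=-1
    (2,2)@(5, 5): e=[2,2,0] → ·  [on edge]
  covered (0 px):
    · · · · · · · ·
    · · · · · · · ·
    · · · · · · · ·
    · · · · · · · ·
    · · · · · · · ·
    · · · · · · · ·
    · · · · · · · ·
    · · · · · · · ·
    · · · · · · · ·
    · · · · · · · ·
    · · · · · · · ·

Result: 15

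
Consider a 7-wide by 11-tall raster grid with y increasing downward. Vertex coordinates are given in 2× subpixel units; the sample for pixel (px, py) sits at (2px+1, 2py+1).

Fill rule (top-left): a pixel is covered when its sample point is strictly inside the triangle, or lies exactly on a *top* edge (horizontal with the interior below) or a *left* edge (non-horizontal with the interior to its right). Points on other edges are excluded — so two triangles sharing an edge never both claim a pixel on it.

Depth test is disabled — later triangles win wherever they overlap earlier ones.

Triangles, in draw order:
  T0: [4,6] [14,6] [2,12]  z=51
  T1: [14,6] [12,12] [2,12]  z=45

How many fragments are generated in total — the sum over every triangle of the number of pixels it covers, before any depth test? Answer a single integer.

T0:
  2·area = 60
  edge (4, 6)→(14, 6): d=(10,0) top-left  bias=+0
  edge (14, 6)→(2, 12): d=(-12,6) right/bottom  bias=-1
  edge (2, 12)→(4, 6): d=(2,-6) top-left  bias=+0
    (2,1)@(5, 3): e=[-30,90,0] → ·  [on edge]
    (2,3)@(5, 7): e=[10,42,8] → #
    (3,3)@(7, 7): e=[10,30,20] → #
    (4,3)@(9, 7): e=[10,18,32] → #
    (5,3)@(11, 7): e=[10,6,44] → #
    (6,3)@(13, 7): e=[10,-6,56] → ·
    (1,4)@(3, 9): e=[30,30,0] → #  [on edge]
    (4,4)@(9, 9): e=[30,-6,36] → ·
    (5,4)@(11, 9): e=[30,-18,48] → ·
    (1,5)@(3, 11): e=[50,6,4] → #
    (2,5)@(5, 11): e=[50,-6,16] → ·
    (3,5)@(7, 11): e=[50,-18,28] → ·
    (0,7)@(1, 15): e=[90,-30,0] → ·  [on edge]
  covered (8 px):
    · · · · · · ·
    · · · · · · ·
    · · · · · · ·
    · · # # # # ·
    · # # # · · ·
    · # · · · · ·
    · · · · · · ·
    · · · · · · ·
    · · · · · · ·
    · · · · · · ·
    · · · · · · ·
T1:
  2·area = 60
  edge (14, 6)→(12, 12): d=(-2,6) right/bottom  bias=-1
  edge (12, 12)→(2, 12): d=(-10,0) right/bottom  bias=-1
  edge (2, 12)→(14, 6): d=(12,-6) top-left  bias=+0
    (6,3)@(13, 7): e=[4,50,6] → #
    (4,4)@(9, 9): e=[24,30,6] → #
    (5,4)@(11, 9): e=[12,30,18] → #
    (6,4)@(13, 9): e=[0,30,30] → ·  [on edge]
    (2,5)@(5, 11): e=[44,10,6] → #
    (3,5)@(7, 11): e=[32,10,18] → #
    (6,5)@(13, 11): e=[-4,10,54] → ·
    (2,6)@(5, 13): e=[40,-10,30] → ·
    (3,6)@(7, 13): e=[28,-10,42] → ·
    (4,6)@(9, 13): e=[16,-10,54] → ·
    (5,6)@(11, 13): e=[4,-10,66] → ·
    (5,7)@(11, 15): e=[0,-30,90] → ·  [on edge]
    (4,10)@(9, 21): e=[0,-90,150] → ·  [on edge]
  covered (7 px):
    · · · · · · ·
    · · · · · · ·
    · · · · · · ·
    · · · · · · #
    · · · · # # ·
    · · # # # # ·
    · · · · · · ·
    · · · · · · ·
    · · · · · · ·
    · · · · · · ·
    · · · · · · ·

Answer: 15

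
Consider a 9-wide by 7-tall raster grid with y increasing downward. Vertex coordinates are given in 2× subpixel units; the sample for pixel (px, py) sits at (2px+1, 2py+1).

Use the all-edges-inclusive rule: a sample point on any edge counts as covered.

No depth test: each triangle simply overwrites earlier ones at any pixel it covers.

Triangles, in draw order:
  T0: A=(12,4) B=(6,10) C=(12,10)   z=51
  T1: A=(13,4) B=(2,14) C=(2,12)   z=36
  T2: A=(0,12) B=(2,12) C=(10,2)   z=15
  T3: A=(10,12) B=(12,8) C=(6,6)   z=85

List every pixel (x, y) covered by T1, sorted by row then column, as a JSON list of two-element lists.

T0:
  2·area = 36  (B↔C swapped to make it positive)
  edge (12, 4)→(12, 10): d=(0,6) inclusive
  edge (12, 10)→(6, 10): d=(-6,0) inclusive
  edge (6, 10)→(12, 4): d=(6,-6) inclusive
    (7,0)@(15, 1): e=[-18,54,0] → .  [on edge]
    (6,1)@(13, 3): e=[-6,42,0] → .  [on edge]
    (5,2)@(11, 5): e=[6,30,0] → X  [on edge]
    (6,2)@(13, 5): e=[-6,30,12] → .
    (4,3)@(9, 7): e=[18,18,0] → X  [on edge]
    (6,3)@(13, 7): e=[-6,18,24] → .
    (3,4)@(7, 9): e=[30,6,0] → X  [on edge]
    (6,4)@(13, 9): e=[-6,6,36] → .
    (2,5)@(5, 11): e=[42,-6,0] → .  [on edge]
    (3,5)@(7, 11): e=[30,-6,12] → .
    (4,5)@(9, 11): e=[18,-6,24] → .
    (5,5)@(11, 11): e=[6,-6,36] → .
    (1,6)@(3, 13): e=[54,-18,0] → .  [on edge]
  covered (6 px):
    . . . . . . . . .
    . . . . . . . . .
    . . . . . X . . .
    . . . . X X . . .
    . . . X X X . . .
    . . . . . . . . .
    . . . . . . . . .
T1:
  2·area = 22
  edge (13, 4)→(2, 14): d=(-11,10) inclusive
  edge (2, 14)→(2, 12): d=(0,-2) inclusive
  edge (2, 12)→(13, 4): d=(11,-8) inclusive
    (4,3)@(9, 7): e=[7,14,1] → X
    (5,3)@(11, 7): e=[-13,18,17] → .
    (3,4)@(7, 9): e=[5,10,7] → X
    (4,4)@(9, 9): e=[-15,14,23] → .
    (2,5)@(5, 11): e=[3,6,13] → X
    (3,5)@(7, 11): e=[-17,10,29] → .
    (1,6)@(3, 13): e=[1,2,19] → X
    (2,6)@(5, 13): e=[-19,6,35] → .
  covered (4 px):
    . . . . . . . . .
    . . . . . . . . .
    . . . . . . . . .
    . . . . X . . . .
    . . . X . . . . .
    . . X . . . . . .
    . X . . . . . . .
T2:
  2·area = 20  (B↔C swapped to make it positive)
  edge (0, 12)→(10, 2): d=(10,-10) inclusive
  edge (10, 2)→(2, 12): d=(-8,10) inclusive
  edge (2, 12)→(0, 12): d=(-2,0) inclusive
    (5,0)@(11, 1): e=[0,-2,22] → .  [on edge]
    (4,1)@(9, 3): e=[0,2,18] → X  [on edge]
    (5,1)@(11, 3): e=[20,-18,18] → .
    (3,2)@(7, 5): e=[0,6,14] → X  [on edge]
    (4,2)@(9, 5): e=[20,-14,14] → .
    (2,3)@(5, 7): e=[0,10,10] → X  [on edge]
    (3,3)@(7, 7): e=[20,-10,10] → .
    (1,4)@(3, 9): e=[0,14,6] → X  [on edge]
    (2,4)@(5, 9): e=[20,-6,6] → .
    (0,5)@(1, 11): e=[0,18,2] → X  [on edge]
    (1,5)@(3, 11): e=[20,-2,2] → .
    (0,6)@(1, 13): e=[20,2,-2] → .
  covered (5 px):
    . . . . . . . . .
    . . . . X . . . .
    . . . X . . . . .
    . . X . . . . . .
    . X . . . . . . .
    X . . . . . . . .
    . . . . . . . . .
T3:
  2·area = 28  (B↔C swapped to make it positive)
  edge (10, 12)→(6, 6): d=(-4,-6) inclusive
  edge (6, 6)→(12, 8): d=(6,2) inclusive
  edge (12, 8)→(10, 12): d=(-2,4) inclusive
    (1,2)@(3, 5): e=[-14,0,42] → .  [on edge]
    (3,3)@(7, 7): e=[2,4,22] → X
    (4,3)@(9, 7): e=[14,0,14] → X  [on edge]
    (5,3)@(11, 7): e=[26,-4,6] → .
    (3,4)@(7, 9): e=[-6,16,18] → .
    (4,4)@(9, 9): e=[6,12,10] → X
    (5,4)@(11, 9): e=[18,8,2] → X
    (6,4)@(13, 9): e=[30,4,-6] → .
    (7,4)@(15, 9): e=[42,0,-14] → .  [on edge]
    (4,5)@(9, 11): e=[-2,24,6] → .
    (5,5)@(11, 11): e=[10,20,-2] → .
  covered (4 px):
    . . . . . . . . .
    . . . . . . . . .
    . . . . . . . . .
    . . . X X . . . .
    . . . . X X . . .
    . . . . . . . . .
    . . . . . . . . .

Answer: [[4,3],[3,4],[2,5],[1,6]]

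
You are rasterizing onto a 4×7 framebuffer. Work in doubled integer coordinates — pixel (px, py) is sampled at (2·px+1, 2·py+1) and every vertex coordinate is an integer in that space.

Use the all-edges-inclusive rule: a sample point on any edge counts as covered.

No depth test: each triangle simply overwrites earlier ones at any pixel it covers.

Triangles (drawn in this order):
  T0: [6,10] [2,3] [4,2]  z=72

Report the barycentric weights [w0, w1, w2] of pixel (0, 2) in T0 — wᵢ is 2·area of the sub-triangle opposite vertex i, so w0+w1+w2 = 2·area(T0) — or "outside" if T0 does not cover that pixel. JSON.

T0:
  2·area = 18
  edge (6, 10)→(2, 3): d=(-4,-7) inclusive
  edge (2, 3)→(4, 2): d=(2,-1) inclusive
  edge (4, 2)→(6, 10): d=(2,8) inclusive
    (1,1)@(3, 3): e=[7,1,10] → X
    (2,1)@(5, 3): e=[21,3,-6] → .
    (1,2)@(3, 5): e=[-1,5,14] → .
    (2,3)@(5, 7): e=[5,11,2] → X
    (3,3)@(7, 7): e=[19,13,-14] → .
    (2,4)@(5, 9): e=[-3,15,6] → .
  covered (2 px):
    . . . .
    . X . .
    . . . .
    . . X .
    . . . .
    . . . .
    . . . .

Final: "outside"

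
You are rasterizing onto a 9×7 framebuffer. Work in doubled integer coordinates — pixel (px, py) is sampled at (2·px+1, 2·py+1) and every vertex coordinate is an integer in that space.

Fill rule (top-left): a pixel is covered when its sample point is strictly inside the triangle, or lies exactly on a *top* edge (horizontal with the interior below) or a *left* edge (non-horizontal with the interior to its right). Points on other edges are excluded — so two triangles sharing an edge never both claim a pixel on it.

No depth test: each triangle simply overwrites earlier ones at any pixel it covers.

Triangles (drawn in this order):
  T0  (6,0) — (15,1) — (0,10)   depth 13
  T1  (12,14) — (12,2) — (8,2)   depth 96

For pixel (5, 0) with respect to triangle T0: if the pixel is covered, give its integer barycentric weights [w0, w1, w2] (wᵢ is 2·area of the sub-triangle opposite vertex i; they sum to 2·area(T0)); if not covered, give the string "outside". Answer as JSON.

T0:
  2·area = 96
  edge (6, 0)→(15, 1): d=(9,1) right/bottom  bias=-1
  edge (15, 1)→(0, 10): d=(-15,9) right/bottom  bias=-1
  edge (0, 10)→(6, 0): d=(6,-10) top-left  bias=+0
    (3,0)@(7, 1): e=[8,72,16] → █
    (4,0)@(9, 1): e=[6,54,36] → █
    (5,0)@(11, 1): e=[4,36,56] → █
    (6,0)@(13, 1): e=[2,18,76] → █
    (7,0)@(15, 1): e=[0,0,96] → ·  [on edge]
    (2,1)@(5, 3): e=[28,60,8] → █
    (6,1)@(13, 3): e=[20,-12,88] → ·
    (1,2)@(3, 5): e=[48,48,0] → █  [on edge]
    (4,2)@(9, 5): e=[42,-6,60] → ·
    (5,2)@(11, 5): e=[40,-24,80] → ·
    (1,3)@(3, 7): e=[66,18,12] → █
    (2,3)@(5, 7): e=[64,0,32] → ·  [on edge]
  covered (13 px):
    · · · █ █ █ █ · ·
    · · █ █ █ █ · · ·
    · █ █ █ · · · · ·
    · █ · · · · · · ·
    █ · · · · · · · ·
    · · · · · · · · ·
    · · · · · · · · ·
T1:
  2·area = 48  (B↔C swapped to make it positive)
  edge (12, 14)→(8, 2): d=(-4,-12) top-left  bias=+0
  edge (8, 2)→(12, 2): d=(4,0) top-left  bias=+0
  edge (12, 2)→(12, 14): d=(0,12) right/bottom  bias=-1
    (4,1)@(9, 3): e=[8,4,36] → █
    (5,1)@(11, 3): e=[32,4,12] → █
    (6,1)@(13, 3): e=[56,4,-12] → ·
    (4,2)@(9, 5): e=[0,12,36] → █  [on edge]
    (6,2)@(13, 5): e=[48,12,-12] → ·
    (4,3)@(9, 7): e=[-8,20,36] → ·
    (5,3)@(11, 7): e=[16,20,12] → █
    (6,3)@(13, 7): e=[40,20,-12] → ·
    (5,4)@(11, 9): e=[8,28,12] → █
    (6,4)@(13, 9): e=[32,28,-12] → ·
    (5,5)@(11, 11): e=[0,36,12] → █  [on edge]
    (6,5)@(13, 11): e=[24,36,-12] → ·
  covered (7 px):
    · · · · · · · · ·
    · · · · █ █ · · ·
    · · · · █ █ · · ·
    · · · · · █ · · ·
    · · · · · █ · · ·
    · · · · · █ · · ·
    · · · · · · · · ·

Result: [36,56,4]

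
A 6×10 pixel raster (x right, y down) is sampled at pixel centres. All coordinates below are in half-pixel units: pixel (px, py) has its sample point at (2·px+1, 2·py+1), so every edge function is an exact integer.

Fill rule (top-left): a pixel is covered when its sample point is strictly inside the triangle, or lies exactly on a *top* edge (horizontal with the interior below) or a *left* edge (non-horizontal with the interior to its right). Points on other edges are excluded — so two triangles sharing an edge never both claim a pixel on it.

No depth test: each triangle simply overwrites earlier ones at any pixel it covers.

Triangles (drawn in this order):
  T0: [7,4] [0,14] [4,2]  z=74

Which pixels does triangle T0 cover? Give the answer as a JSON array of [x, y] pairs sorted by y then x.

T0:
  2·area = 44
  edge (7, 4)→(0, 14): d=(-7,10) right/bottom  bias=-1
  edge (0, 14)→(4, 2): d=(4,-12) top-left  bias=+0
  edge (4, 2)→(7, 4): d=(3,2) right/bottom  bias=-1
    (2,1)@(5, 3): e=[27,16,1] → █
    (3,1)@(7, 3): e=[7,40,-3] → ·
    (1,2)@(3, 5): e=[33,0,11] → █  [on edge]
    (3,2)@(7, 5): e=[-7,48,3] → ·
    (1,3)@(3, 7): e=[19,8,17] → █
    (2,3)@(5, 7): e=[-1,32,13] → ·
    (1,4)@(3, 9): e=[5,16,23] → █
    (2,4)@(5, 9): e=[-15,40,19] → ·
    (0,5)@(1, 11): e=[11,0,33] → █  [on edge]
    (1,5)@(3, 11): e=[-9,24,29] → ·
    (0,6)@(1, 13): e=[-3,8,39] → ·
  covered (6 px):
    · · · · · ·
    · · █ · · ·
    · █ █ · · ·
    · █ · · · ·
    · █ · · · ·
    █ · · · · ·
    · · · · · ·
    · · · · · ·
    · · · · · ·
    · · · · · ·

Result: [[2,1],[1,2],[2,2],[1,3],[1,4],[0,5]]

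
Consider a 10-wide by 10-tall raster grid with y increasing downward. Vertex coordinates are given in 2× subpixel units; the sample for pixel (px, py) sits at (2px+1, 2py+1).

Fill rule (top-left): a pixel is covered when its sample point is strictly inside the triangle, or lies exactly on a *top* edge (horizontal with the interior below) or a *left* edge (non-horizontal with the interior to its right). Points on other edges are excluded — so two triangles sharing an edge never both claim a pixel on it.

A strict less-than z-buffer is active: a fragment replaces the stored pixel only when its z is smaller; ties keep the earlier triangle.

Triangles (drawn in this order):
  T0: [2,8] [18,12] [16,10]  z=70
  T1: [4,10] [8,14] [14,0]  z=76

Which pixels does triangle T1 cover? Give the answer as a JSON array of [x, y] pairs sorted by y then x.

T0:
  2·area = 24  (B↔C swapped to make it positive)
  edge (2, 8)→(16, 10): d=(14,2) right/bottom  bias=-1
  edge (16, 10)→(18, 12): d=(2,2) right/bottom  bias=-1
  edge (18, 12)→(2, 8): d=(-16,-4) top-left  bias=+0
    (3,0)@(7, 1): e=[-108,0,132] → ·  [on edge]
    (4,1)@(9, 3): e=[-84,0,108] → ·  [on edge]
    (5,2)@(11, 5): e=[-60,0,84] → ·  [on edge]
    (6,3)@(13, 7): e=[-36,0,60] → ·  [on edge]
    (3,4)@(7, 9): e=[4,16,4] → #
    (4,4)@(9, 9): e=[0,12,12] → ·  [on edge]
    (7,4)@(15, 9): e=[-12,0,36] → ·  [on edge]
    (3,5)@(7, 11): e=[32,20,-28] → ·
    (7,5)@(15, 11): e=[16,4,4] → #
    (8,5)@(17, 11): e=[12,0,12] → ·  [on edge]
    (7,6)@(15, 13): e=[44,8,-28] → ·
    (9,6)@(19, 13): e=[36,0,-12] → ·  [on edge]
  covered (2 px):
    · · · · · · · · · ·
    · · · · · · · · · ·
    · · · · · · · · · ·
    · · · · · · · · · ·
    · · · # · · · · · ·
    · · · · · · · # · ·
    · · · · · · · · · ·
    · · · · · · · · · ·
    · · · · · · · · · ·
    · · · · · · · · · ·
T1:
  2·area = 80  (B↔C swapped to make it positive)
  edge (4, 10)→(14, 0): d=(10,-10) top-left  bias=+0
  edge (14, 0)→(8, 14): d=(-6,14) right/bottom  bias=-1
  edge (8, 14)→(4, 10): d=(-4,-4) top-left  bias=+0
    (6,0)@(13, 1): e=[0,8,72] → #  [on edge]
    (7,0)@(15, 1): e=[20,-20,80] → ·
    (5,1)@(11, 3): e=[0,24,56] → #  [on edge]
    (6,1)@(13, 3): e=[20,-4,64] → ·
    (4,2)@(9, 5): e=[0,40,40] → #  [on edge]
    (6,2)@(13, 5): e=[40,-16,56] → ·
    (0,3)@(1, 7): e=[-60,140,0] → ·  [on edge]
    (3,3)@(7, 7): e=[0,56,24] → #  [on edge]
    (5,3)@(11, 7): e=[40,0,40] → ·  [on edge]
    (1,4)@(3, 9): e=[-20,100,0] → ·  [on edge]
    (2,4)@(5, 9): e=[0,72,8] → #  [on edge]
    (5,4)@(11, 9): e=[60,-12,32] → ·
    (1,5)@(3, 11): e=[0,88,-8] → ·  [on edge]
    (2,5)@(5, 11): e=[20,60,0] → #  [on edge]
    (0,6)@(1, 13): e=[0,104,-24] → ·  [on edge]
    (3,6)@(7, 13): e=[60,20,0] → #  [on edge]
    (4,7)@(9, 15): e=[100,-20,0] → ·  [on edge]
    (5,8)@(11, 17): e=[140,-60,0] → ·  [on edge]
    (6,9)@(13, 19): e=[180,-100,0] → ·  [on edge]
  covered (13 px):
    · · · · · · # · · ·
    · · · · · # · · · ·
    · · · · # # · · · ·
    · · · # # · · · · ·
    · · # # # · · · · ·
    · · # # # · · · · ·
    · · · # · · · · · ·
    · · · · · · · · · ·
    · · · · · · · · · ·
    · · · · · · · · · ·

Result: [[6,0],[5,1],[4,2],[5,2],[3,3],[4,3],[2,4],[3,4],[4,4],[2,5],[3,5],[4,5],[3,6]]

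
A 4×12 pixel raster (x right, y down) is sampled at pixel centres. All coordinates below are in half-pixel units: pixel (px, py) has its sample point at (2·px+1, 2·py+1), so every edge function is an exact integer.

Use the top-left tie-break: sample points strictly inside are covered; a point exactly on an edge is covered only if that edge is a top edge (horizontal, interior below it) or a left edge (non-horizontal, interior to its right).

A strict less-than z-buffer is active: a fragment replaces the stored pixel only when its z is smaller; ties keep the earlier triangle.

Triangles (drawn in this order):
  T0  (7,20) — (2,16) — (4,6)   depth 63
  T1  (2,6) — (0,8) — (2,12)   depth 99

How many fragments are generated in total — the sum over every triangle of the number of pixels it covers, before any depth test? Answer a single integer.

T0:
  2·area = 58
  edge (7, 20)→(2, 16): d=(-5,-4) top-left  bias=+0
  edge (2, 16)→(4, 6): d=(2,-10) top-left  bias=+0
  edge (4, 6)→(7, 20): d=(3,14) right/bottom  bias=-1
    (2,0)@(5, 1): e=[87,0,-29] → ·  [on edge]
    (1,5)@(3, 11): e=[29,0,29] → █  [on edge]
    (2,5)@(5, 11): e=[37,20,1] → █
    (3,5)@(7, 11): e=[45,40,-27] → ·
    (1,6)@(3, 13): e=[19,4,35] → █
    (3,6)@(7, 13): e=[35,44,-21] → ·
    (1,7)@(3, 15): e=[9,8,41] → █
    (3,7)@(7, 15): e=[25,48,-15] → ·
    (1,8)@(3, 17): e=[-1,12,47] → ·
    (2,8)@(5, 17): e=[7,32,19] → █
    (3,8)@(7, 17): e=[15,52,-9] → ·
    (2,9)@(5, 19): e=[-3,36,25] → ·
    (0,10)@(1, 21): e=[-29,0,87] → ·  [on edge]
  covered (7 px):
    · · · ·
    · · · ·
    · · · ·
    · · · ·
    · · · ·
    · █ █ ·
    · █ █ ·
    · █ █ ·
    · · █ ·
    · · · ·
    · · · ·
    · · · ·
T1:
  2·area = 12  (B↔C swapped to make it positive)
  edge (2, 6)→(2, 12): d=(0,6) right/bottom  bias=-1
  edge (2, 12)→(0, 8): d=(-2,-4) top-left  bias=+0
  edge (0, 8)→(2, 6): d=(2,-2) top-left  bias=+0
    (3,0)@(7, 1): e=[-30,42,0] → ·  [on edge]
    (2,1)@(5, 3): e=[-18,30,0] → ·  [on edge]
    (1,2)@(3, 5): e=[-6,18,0] → ·  [on edge]
    (0,3)@(1, 7): e=[6,6,0] → █  [on edge]
    (1,3)@(3, 7): e=[-6,14,4] → ·
    (0,4)@(1, 9): e=[6,2,4] → █
    (1,4)@(3, 9): e=[-6,10,8] → ·
    (0,5)@(1, 11): e=[6,-2,8] → ·
  covered (2 px):
    · · · ·
    · · · ·
    · · · ·
    █ · · ·
    █ · · ·
    · · · ·
    · · · ·
    · · · ·
    · · · ·
    · · · ·
    · · · ·
    · · · ·

Result: 9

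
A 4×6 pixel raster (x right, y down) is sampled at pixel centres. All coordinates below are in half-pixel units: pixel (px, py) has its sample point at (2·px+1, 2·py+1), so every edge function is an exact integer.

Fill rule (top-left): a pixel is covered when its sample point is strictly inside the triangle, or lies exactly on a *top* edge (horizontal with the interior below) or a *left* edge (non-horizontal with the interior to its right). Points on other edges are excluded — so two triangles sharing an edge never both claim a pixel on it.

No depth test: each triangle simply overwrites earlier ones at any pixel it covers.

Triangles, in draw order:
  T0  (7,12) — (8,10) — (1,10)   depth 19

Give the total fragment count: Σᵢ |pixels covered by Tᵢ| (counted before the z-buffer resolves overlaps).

T0:
  2·area = 14  (B↔C swapped to make it positive)
  edge (7, 12)→(1, 10): d=(-6,-2) top-left  bias=+0
  edge (1, 10)→(8, 10): d=(7,0) top-left  bias=+0
  edge (8, 10)→(7, 12): d=(-1,2) right/bottom  bias=-1
    (2,5)@(5, 11): e=[2,7,5] → █
    (3,5)@(7, 11): e=[6,7,1] → █
  covered (2 px):
    · · · ·
    · · · ·
    · · · ·
    · · · ·
    · · · ·
    · · █ █

Answer: 2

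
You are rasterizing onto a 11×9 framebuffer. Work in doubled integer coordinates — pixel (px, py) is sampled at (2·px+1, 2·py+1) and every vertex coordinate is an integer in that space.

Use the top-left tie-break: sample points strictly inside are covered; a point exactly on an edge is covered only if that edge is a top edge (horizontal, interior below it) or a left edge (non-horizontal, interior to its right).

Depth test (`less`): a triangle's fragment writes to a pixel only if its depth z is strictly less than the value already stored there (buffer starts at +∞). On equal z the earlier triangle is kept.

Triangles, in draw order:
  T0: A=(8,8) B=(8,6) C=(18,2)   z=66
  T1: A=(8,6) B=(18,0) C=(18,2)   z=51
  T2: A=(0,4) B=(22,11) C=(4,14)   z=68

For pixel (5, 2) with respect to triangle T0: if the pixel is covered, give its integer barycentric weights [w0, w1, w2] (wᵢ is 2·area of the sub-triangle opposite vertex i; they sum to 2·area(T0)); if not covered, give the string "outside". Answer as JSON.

T0:
  2·area = 20
  edge (8, 8)→(8, 6): d=(0,-2) top-left  bias=+0
  edge (8, 6)→(18, 2): d=(10,-4) top-left  bias=+0
  edge (18, 2)→(8, 8): d=(-10,6) right/bottom  bias=-1
    (5,2)@(11, 5): e=[6,2,12] → █
    (6,2)@(13, 5): e=[10,10,0] → ·  [on edge]
    (4,3)@(9, 7): e=[2,14,4] → █
    (5,3)@(11, 7): e=[6,22,-8] → ·
    (4,4)@(9, 9): e=[2,34,-16] → ·
    (1,5)@(3, 11): e=[-10,30,0] → ·  [on edge]
  covered (2 px):
    · · · · · · · · · · ·
    · · · · · · · · · · ·
    · · · · · █ · · · · ·
    · · · · █ · · · · · ·
    · · · · · · · · · · ·
    · · · · · · · · · · ·
    · · · · · · · · · · ·
    · · · · · · · · · · ·
    · · · · · · · · · · ·
T1:
  2·area = 20
  edge (8, 6)→(18, 0): d=(10,-6) top-left  bias=+0
  edge (18, 0)→(18, 2): d=(0,2) right/bottom  bias=-1
  edge (18, 2)→(8, 6): d=(-10,4) right/bottom  bias=-1
    (8,0)@(17, 1): e=[4,2,14] → █
    (9,0)@(19, 1): e=[16,-2,6] → ·
    (6,1)@(13, 3): e=[0,10,10] → █  [on edge]
    (7,1)@(15, 3): e=[12,6,2] → █
    (8,1)@(17, 3): e=[24,2,-6] → ·
    (6,2)@(13, 5): e=[20,10,-10] → ·
    (7,2)@(15, 5): e=[32,6,-18] → ·
    (1,4)@(3, 9): e=[0,30,-10] → ·  [on edge]
  covered (3 px):
    · · · · · · · · █ · ·
    · · · · · · █ █ · · ·
    · · · · · · · · · · ·
    · · · · · · · · · · ·
    · · · · · · · · · · ·
    · · · · · · · · · · ·
    · · · · · · · · · · ·
    · · · · · · · · · · ·
    · · · · · · · · · · ·
T2:
  2·area = 192
  edge (0, 4)→(22, 11): d=(22,7) right/bottom  bias=-1
  edge (22, 11)→(4, 14): d=(-18,3) right/bottom  bias=-1
  edge (4, 14)→(0, 4): d=(-4,-10) top-left  bias=+0
    (0,2)@(1, 5): e=[15,171,6] → █
    (1,2)@(3, 5): e=[1,165,26] → █
    (2,2)@(5, 5): e=[-13,159,46] → ·
    (0,3)@(1, 7): e=[59,135,-2] → ·
    (1,3)@(3, 7): e=[45,129,18] → █
    (2,3)@(5, 7): e=[31,123,38] → █
    (3,3)@(7, 7): e=[17,117,58] → █
    (4,3)@(9, 7): e=[3,111,78] → █
    (5,3)@(11, 7): e=[-11,105,98] → ·
    (1,4)@(3, 9): e=[89,93,10] → █
    (5,4)@(11, 9): e=[33,69,90] → █
    (6,4)@(13, 9): e=[19,63,110] → █
  covered (26 px):
    · · · · · · · · · · ·
    · · · · · · · · · · ·
    █ █ · · · · · · · · ·
    · █ █ █ █ · · · · · ·
    · █ █ █ █ █ █ █ · · ·
    · █ █ █ █ █ █ █ █ █ █
    · · █ █ █ · · · · · ·
    · · · · · · · · · · ·
    · · · · · · · · · · ·

Final: [2,12,6]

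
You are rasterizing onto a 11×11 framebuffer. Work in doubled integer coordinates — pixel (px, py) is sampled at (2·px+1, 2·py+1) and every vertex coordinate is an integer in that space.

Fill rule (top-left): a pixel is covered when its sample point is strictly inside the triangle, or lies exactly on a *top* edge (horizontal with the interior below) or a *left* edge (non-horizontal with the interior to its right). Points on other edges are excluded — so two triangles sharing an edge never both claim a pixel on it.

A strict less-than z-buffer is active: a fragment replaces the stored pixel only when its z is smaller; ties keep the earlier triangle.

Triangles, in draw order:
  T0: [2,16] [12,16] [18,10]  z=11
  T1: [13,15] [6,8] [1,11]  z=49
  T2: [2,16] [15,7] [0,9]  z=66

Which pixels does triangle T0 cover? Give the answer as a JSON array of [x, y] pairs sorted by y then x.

T0:
  2·area = 60  (B↔C swapped to make it positive)
  edge (2, 16)→(18, 10): d=(16,-6) top-left  bias=+0
  edge (18, 10)→(12, 16): d=(-6,6) right/bottom  bias=-1
  edge (12, 16)→(2, 16): d=(-10,0) right/bottom  bias=-1
    (10,3)@(21, 7): e=[-30,0,90] → ·  [on edge]
    (9,4)@(19, 9): e=[-10,0,70] → ·  [on edge]
    (8,5)@(17, 11): e=[10,0,50] → ·  [on edge]
    (5,6)@(11, 13): e=[6,24,30] → █
    (6,6)@(13, 13): e=[18,12,30] → █
    (7,6)@(15, 13): e=[30,0,30] → ·  [on edge]
    (2,7)@(5, 15): e=[2,48,10] → █
    (3,7)@(7, 15): e=[14,36,10] → █
    (4,7)@(9, 15): e=[26,24,10] → █
    (6,7)@(13, 15): e=[50,0,10] → ·  [on edge]
    (2,8)@(5, 17): e=[34,36,-10] → ·
    (3,8)@(7, 17): e=[46,24,-10] → ·
    (5,8)@(11, 17): e=[70,0,-10] → ·  [on edge]
    (4,9)@(9, 19): e=[90,0,-30] → ·  [on edge]
    (3,10)@(7, 21): e=[110,0,-50] → ·  [on edge]
  covered (6 px):
    · · · · · · · · · · ·
    · · · · · · · · · · ·
    · · · · · · · · · · ·
    · · · · · · · · · · ·
    · · · · · · · · · · ·
    · · · · · · · · · · ·
    · · · · · █ █ · · · ·
    · · █ █ █ █ · · · · ·
    · · · · · · · · · · ·
    · · · · · · · · · · ·
    · · · · · · · · · · ·
T1:
  2·area = 56  (B↔C swapped to make it positive)
  edge (13, 15)→(1, 11): d=(-12,-4) top-left  bias=+0
  edge (1, 11)→(6, 8): d=(5,-3) top-left  bias=+0
  edge (6, 8)→(13, 15): d=(7,7) right/bottom  bias=-1
    (0,1)@(1, 3): e=[96,-40,0] → ·  [on edge]
    (1,2)@(3, 5): e=[80,-24,0] → ·  [on edge]
    (5,2)@(11, 5): e=[112,0,-56] → ·  [on edge]
    (2,3)@(5, 7): e=[64,-8,0] → ·  [on edge]
    (2,4)@(5, 9): e=[40,2,14] → █
    (3,4)@(7, 9): e=[48,8,0] → ·  [on edge]
    (0,5)@(1, 11): e=[0,0,56] → █  [on edge]
    (1,5)@(3, 11): e=[8,6,42] → █
    (3,5)@(7, 11): e=[24,18,14] → █
    (4,5)@(9, 11): e=[32,24,0] → ·  [on edge]
    (0,6)@(1, 13): e=[-24,10,70] → ·
    (1,6)@(3, 13): e=[-16,16,56] → ·
    (3,6)@(7, 13): e=[0,28,28] → █  [on edge]
    (5,6)@(11, 13): e=[16,40,0] → ·  [on edge]
    (6,7)@(13, 15): e=[0,56,0] → ·  [on edge]
    (7,8)@(15, 17): e=[-16,72,0] → ·  [on edge]
    (9,8)@(19, 17): e=[0,84,-28] → ·  [on edge]
    (8,9)@(17, 19): e=[-32,88,0] → ·  [on edge]
    (9,10)@(19, 21): e=[-48,104,0] → ·  [on edge]
  covered (7 px):
    · · · · · · · · · · ·
    · · · · · · · · · · ·
    · · · · · · · · · · ·
    · · · · · · · · · · ·
    · · █ · · · · · · · ·
    █ █ █ █ · · · · · · ·
    · · · █ █ · · · · · ·
    · · · · · · · · · · ·
    · · · · · · · · · · ·
    · · · · · · · · · · ·
    · · · · · · · · · · ·
T2:
  2·area = 109  (B↔C swapped to make it positive)
  edge (2, 16)→(0, 9): d=(-2,-7) top-left  bias=+0
  edge (0, 9)→(15, 7): d=(15,-2) top-left  bias=+0
  edge (15, 7)→(2, 16): d=(-13,9) right/bottom  bias=-1
    (7,3)@(15, 7): e=[109,0,0] → ·  [on edge]
    (0,4)@(1, 9): e=[7,2,100] → █
    (1,4)@(3, 9): e=[21,6,82] → █
    (2,4)@(5, 9): e=[35,10,64] → █
    (3,4)@(7, 9): e=[49,14,46] → █
    (4,4)@(9, 9): e=[63,18,28] → █
    (5,4)@(11, 9): e=[77,22,10] → █
    (6,4)@(13, 9): e=[91,26,-8] → ·
    (0,5)@(1, 11): e=[3,32,74] → █
    (5,5)@(11, 11): e=[73,52,-16] → ·
    (0,6)@(1, 13): e=[-1,62,48] → ·
    (1,6)@(3, 13): e=[13,66,30] → █
  covered (14 px):
    · · · · · · · · · · ·
    · · · · · · · · · · ·
    · · · · · · · · · · ·
    · · · · · · · · · · ·
    █ █ █ █ █ █ · · · · ·
    █ █ █ █ █ · · · · · ·
    · █ █ · · · · · · · ·
    · █ · · · · · · · · ·
    · · · · · · · · · · ·
    · · · · · · · · · · ·
    · · · · · · · · · · ·

Final: [[5,6],[6,6],[2,7],[3,7],[4,7],[5,7]]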